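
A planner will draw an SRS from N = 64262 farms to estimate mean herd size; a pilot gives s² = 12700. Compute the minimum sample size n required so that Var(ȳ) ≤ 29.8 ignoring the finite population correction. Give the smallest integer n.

427

Without fpc, n₀ = s²/D = 12700/29.8 = 426.1745.
Rounding up, n = 427.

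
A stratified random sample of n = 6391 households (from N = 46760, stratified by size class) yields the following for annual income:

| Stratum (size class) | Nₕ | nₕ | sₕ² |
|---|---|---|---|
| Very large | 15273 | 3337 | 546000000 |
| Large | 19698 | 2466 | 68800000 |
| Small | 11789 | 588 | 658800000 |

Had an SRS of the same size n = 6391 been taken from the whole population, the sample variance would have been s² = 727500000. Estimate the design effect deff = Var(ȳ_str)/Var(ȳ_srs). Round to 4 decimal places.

Var(ȳ_str) = Σ Wₕ²(1−fₕ)sₕ²/nₕ with Wₕ = Nₕ/46760:
  Very large: (15273/46760)²·(1−3337/15273)·546000000/3337 = 13641.766
  Large: (19698/46760)²·(1−2466/19698)·68800000/2466 = 4331.1595
  Small: (11789/46760)²·(1−588/11789)·658800000/588 = 67664.523
  → Var(ȳ_str) = 85637.449.
Var(ȳ_srs) = (1 − 6391/46760)·727500000/6391 = 98273.782.
deff = 85637.449 / 98273.782 = 0.8714.

0.8714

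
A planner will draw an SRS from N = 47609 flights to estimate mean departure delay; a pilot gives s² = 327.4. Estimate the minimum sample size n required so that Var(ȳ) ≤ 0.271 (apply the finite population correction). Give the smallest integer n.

1179

Without fpc, n₀ = s²/D = 327.4/0.271 = 1208.1181.
With fpc, (1 − n/N)·s²/n ≤ D requires n ≥ n₀/(1 + n₀/N) = 1208.1181/(1 + 1208.1181/47609) = 1178.2198.
Rounding up, n = 1179.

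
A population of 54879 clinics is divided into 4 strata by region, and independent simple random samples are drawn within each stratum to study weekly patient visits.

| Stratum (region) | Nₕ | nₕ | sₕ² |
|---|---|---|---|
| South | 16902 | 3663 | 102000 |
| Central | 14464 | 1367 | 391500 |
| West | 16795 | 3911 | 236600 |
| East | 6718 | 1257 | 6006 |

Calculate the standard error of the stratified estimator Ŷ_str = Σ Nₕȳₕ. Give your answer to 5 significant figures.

Var(Ŷ_str) = Σₕ Nₕ²(1 − fₕ)sₕ²/nₕ.
South: 16902²·(1 − 3663/16902)·102000/3663 = 6.2309825 × 10^9.
Central: 14464²·(1 − 1367/14464)·391500/1367 = 5.4252967 × 10^10.
West: 16795²·(1 − 3911/16795)·236600/3911 = 1.3090543 × 10^10.
East: 6718²·(1 − 1257/6718)·6006/1257 = 1.7529205 × 10^8.
Sum = 7.3749785 × 10^10.
SE = √(7.3749785 × 10^10) = 271570.

271570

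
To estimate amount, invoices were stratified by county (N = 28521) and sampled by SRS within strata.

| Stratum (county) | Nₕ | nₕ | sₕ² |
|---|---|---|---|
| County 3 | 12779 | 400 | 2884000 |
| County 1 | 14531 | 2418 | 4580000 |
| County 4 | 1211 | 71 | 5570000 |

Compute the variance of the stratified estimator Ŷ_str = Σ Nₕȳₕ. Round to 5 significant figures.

Var(Ŷ_str) = Σₕ Nₕ²(1 − fₕ)sₕ²/nₕ.
County 3: 12779²·(1 − 400/12779)·2884000/400 = 1.1405588 × 10^12.
County 1: 14531²·(1 − 2418/14531)·4580000/2418 = 3.3339294 × 10^11.
County 4: 1211²·(1 − 71/1211)·5570000/71 = 1.0830434 × 10^11.
Sum = 1.5822561 × 10^12.

1.5823 × 10^12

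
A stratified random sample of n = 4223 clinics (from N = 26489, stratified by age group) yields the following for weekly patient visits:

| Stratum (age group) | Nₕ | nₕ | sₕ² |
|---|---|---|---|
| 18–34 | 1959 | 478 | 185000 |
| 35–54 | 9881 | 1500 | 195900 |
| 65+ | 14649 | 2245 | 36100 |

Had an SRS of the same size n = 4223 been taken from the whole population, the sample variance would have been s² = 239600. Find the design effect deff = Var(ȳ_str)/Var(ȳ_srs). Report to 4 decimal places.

0.4441

Var(ȳ_str) = Σ Wₕ²(1−fₕ)sₕ²/nₕ with Wₕ = Nₕ/26489:
  18–34: (1959/26489)²·(1−478/1959)·185000/478 = 1.6003029
  35–54: (9881/26489)²·(1−1500/9881)·195900/1500 = 15.413767
  65+: (14649/26489)²·(1−2245/14649)·36100/2245 = 4.1641797
  → Var(ȳ_str) = 21.17825.
Var(ȳ_srs) = (1 − 4223/26489)·239600/4223 = 47.691653.
deff = 21.17825 / 47.691653 = 0.4441.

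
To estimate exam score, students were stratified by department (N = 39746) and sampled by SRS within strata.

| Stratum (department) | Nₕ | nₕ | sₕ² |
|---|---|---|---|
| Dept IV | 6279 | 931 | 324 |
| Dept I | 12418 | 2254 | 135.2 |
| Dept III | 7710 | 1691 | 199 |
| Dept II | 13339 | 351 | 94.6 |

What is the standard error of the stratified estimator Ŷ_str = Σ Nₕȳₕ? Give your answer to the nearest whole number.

Var(Ŷ_str) = Σₕ Nₕ²(1 − fₕ)sₕ²/nₕ.
Dept IV: 6279²·(1 − 931/6279)·324/931 = 1.1686305 × 10^7.
Dept I: 12418²·(1 − 2254/12418)·135.2/2254 = 7.5707533 × 10^6.
Dept III: 7710²·(1 − 1691/7710)·199/1691 = 5.4612014 × 10^6.
Dept II: 13339²·(1 − 351/13339)·94.6/351 = 4.6692763 × 10^7.
Sum = 7.1411023 × 10^7.
SE = √(7.1411023 × 10^7) = 8451.

8451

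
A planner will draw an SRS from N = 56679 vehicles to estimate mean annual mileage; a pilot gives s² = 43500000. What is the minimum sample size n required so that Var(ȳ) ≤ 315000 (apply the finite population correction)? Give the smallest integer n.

138

Without fpc, n₀ = s²/D = 43500000/315000 = 138.0952.
With fpc, (1 − n/N)·s²/n ≤ D requires n ≥ n₀/(1 + n₀/N) = 138.0952/(1 + 138.0952/56679) = 137.7596.
Rounding up, n = 138.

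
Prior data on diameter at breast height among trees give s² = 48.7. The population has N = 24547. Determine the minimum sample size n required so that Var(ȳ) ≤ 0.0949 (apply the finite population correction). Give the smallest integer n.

Without fpc, n₀ = s²/D = 48.7/0.0949 = 513.1718.
With fpc, (1 − n/N)·s²/n ≤ D requires n ≥ n₀/(1 + n₀/N) = 513.1718/(1 + 513.1718/24547) = 502.6633.
Rounding up, n = 503.

503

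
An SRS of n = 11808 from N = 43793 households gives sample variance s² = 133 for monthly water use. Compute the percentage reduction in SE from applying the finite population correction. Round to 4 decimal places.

14.5384

f = n/N = 11808/43793 = 0.26963213.
SE_no-fpc = √(s²/n) = 0.10612987; SE_fpc = √((1−f)s²/n) = 0.090700249.
Ratio = √(1−f) = 0.85461563. Reduction = 100·(1 − 0.85461563) = 14.5384%.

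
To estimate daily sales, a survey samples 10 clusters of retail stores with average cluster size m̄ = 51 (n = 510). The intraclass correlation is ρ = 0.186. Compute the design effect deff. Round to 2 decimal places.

deff = 1 + (51 − 1)·0.186 = 1 + 9.3 = 10.3.

10.30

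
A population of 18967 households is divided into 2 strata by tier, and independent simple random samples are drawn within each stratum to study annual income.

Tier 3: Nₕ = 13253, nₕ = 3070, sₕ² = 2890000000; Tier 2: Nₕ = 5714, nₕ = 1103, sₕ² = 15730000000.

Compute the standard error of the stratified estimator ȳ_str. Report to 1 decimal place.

Var(ȳ_str) = Σₕ Wₕ²(1 − fₕ)sₕ²/nₕ with Wₕ = Nₕ/N, N = 18967.
Tier 3: Wₕ = 0.69873992; term = 0.69873992²·(1 − 0.23164567)·2890000000/3070 = 353144.23.
Tier 2: Wₕ = 0.30126008; term = 0.30126008²·(1 − 0.19303465)·15730000000/1103 = 1.0444587 × 10^6.
Sum = 1.3976029 × 10^6.
SE = √(1.3976029 × 10^6) = 1182.2.

1182.2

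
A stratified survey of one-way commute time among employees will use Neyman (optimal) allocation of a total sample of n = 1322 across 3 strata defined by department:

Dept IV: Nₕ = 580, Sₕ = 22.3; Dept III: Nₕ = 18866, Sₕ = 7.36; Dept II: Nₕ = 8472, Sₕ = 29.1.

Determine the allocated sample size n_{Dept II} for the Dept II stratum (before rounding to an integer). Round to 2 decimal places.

Neyman allocation: nₕ = n·NₕSₕ / Σⱼ NⱼSⱼ.
Σ NⱼSⱼ = 580·22.3 + 18866·7.36 + 8472·29.1 = 398322.96.
n_{Dept II} = 1322·8472·29.1 / 398322.96 = 818.23.

818.23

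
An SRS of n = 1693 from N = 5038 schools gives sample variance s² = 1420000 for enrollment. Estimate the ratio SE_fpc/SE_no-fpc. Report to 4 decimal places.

f = n/N = 1693/5038 = 0.33604605.
SE_no-fpc = √(s²/n) = 28.961143; SE_fpc = √((1−f)s²/n) = 23.598515.
Ratio = √(1−f) = 0.81483369.

0.8148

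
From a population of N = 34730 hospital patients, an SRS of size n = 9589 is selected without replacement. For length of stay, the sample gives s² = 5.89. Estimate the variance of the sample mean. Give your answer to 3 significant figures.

Under SRS without replacement, Var(ȳ) = (1 − f)·s²/n with f = n/N = 9589/34730 = 0.27610135.
Var(ȳ) = (1 − 0.27610135)·5.89/9589 = 0.72389865·6.1424549 × 10^-4 = 4.4465148 × 10^-4.

4.45 × 10^-4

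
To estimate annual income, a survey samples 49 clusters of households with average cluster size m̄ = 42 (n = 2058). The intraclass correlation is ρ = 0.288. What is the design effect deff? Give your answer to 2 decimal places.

12.81

deff = 1 + (42 − 1)·0.288 = 1 + 11.808 = 12.808.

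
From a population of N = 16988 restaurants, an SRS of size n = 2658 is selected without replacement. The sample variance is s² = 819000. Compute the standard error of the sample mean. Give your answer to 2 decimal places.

16.12

Under SRS without replacement, Var(ȳ) = (1 − f)·s²/n with f = n/N = 2658/16988 = 0.15646339.
Var(ȳ) = (1 − 0.15646339)·819000/2658 = 0.84353661·308.12641 = 259.91591.
SE(ȳ) = √(259.91591) = 16.12.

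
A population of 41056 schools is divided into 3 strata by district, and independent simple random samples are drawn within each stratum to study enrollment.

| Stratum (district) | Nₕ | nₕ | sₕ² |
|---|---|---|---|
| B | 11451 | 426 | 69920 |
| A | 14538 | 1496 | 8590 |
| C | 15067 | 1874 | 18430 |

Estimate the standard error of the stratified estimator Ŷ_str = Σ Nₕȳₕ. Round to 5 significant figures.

Var(Ŷ_str) = Σₕ Nₕ²(1 − fₕ)sₕ²/nₕ.
B: 11451²·(1 − 426/11451)·69920/426 = 2.0721149 × 10^10.
A: 14538²·(1 − 1496/14538)·8590/1496 = 1.0887055 × 10^9.
C: 15067²·(1 − 1874/15067)·18430/1874 = 1.954907 × 10^9.
Sum = 2.3764762 × 10^10.
SE = √(2.3764762 × 10^10) = 154160.

154160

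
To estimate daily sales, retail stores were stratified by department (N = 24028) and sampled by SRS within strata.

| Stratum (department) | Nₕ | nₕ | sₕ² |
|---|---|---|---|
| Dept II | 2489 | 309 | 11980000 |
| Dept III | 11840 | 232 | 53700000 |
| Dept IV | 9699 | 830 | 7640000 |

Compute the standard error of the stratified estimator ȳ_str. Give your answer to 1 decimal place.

Var(ȳ_str) = Σₕ Wₕ²(1 − fₕ)sₕ²/nₕ with Wₕ = Nₕ/N, N = 24028.
Dept II: Wₕ = 0.10358748; term = 0.10358748²·(1 − 0.12414624)·11980000/309 = 364.37157.
Dept III: Wₕ = 0.49275845; term = 0.49275845²·(1 − 0.01959459)·53700000/232 = 55101.086.
Dept IV: Wₕ = 0.40365407; term = 0.40365407²·(1 − 0.08557583)·7640000/830 = 1371.4552.
Sum = 56836.913.
SE = √(56836.913) = 238.4.

238.4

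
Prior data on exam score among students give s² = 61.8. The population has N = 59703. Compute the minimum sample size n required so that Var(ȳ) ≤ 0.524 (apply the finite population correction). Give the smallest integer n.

Without fpc, n₀ = s²/D = 61.8/0.524 = 117.9389.
With fpc, (1 − n/N)·s²/n ≤ D requires n ≥ n₀/(1 + n₀/N) = 117.9389/(1 + 117.9389/59703) = 117.7064.
Rounding up, n = 118.

118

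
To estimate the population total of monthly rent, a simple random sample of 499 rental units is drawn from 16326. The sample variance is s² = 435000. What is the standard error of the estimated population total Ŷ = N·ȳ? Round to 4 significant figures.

Var(Ŷ) = N²·Var(ȳ) = N²·(1 − n/N)·s²/n.
f = 499/16326 = 0.03056474; Var(ȳ) = 0.96943526·435000/499 = 845.09887.
Var(Ŷ) = 16326² · 845.09887 = 2.252512 × 10^11.
SE(Ŷ) = √(2.252512 × 10^11) = 474600.

474600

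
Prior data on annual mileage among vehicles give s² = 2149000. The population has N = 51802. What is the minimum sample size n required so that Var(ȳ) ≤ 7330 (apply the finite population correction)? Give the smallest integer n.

292

Without fpc, n₀ = s²/D = 2149000/7330 = 293.1787.
With fpc, (1 − n/N)·s²/n ≤ D requires n ≥ n₀/(1 + n₀/N) = 293.1787/(1 + 293.1787/51802) = 291.5288.
Rounding up, n = 292.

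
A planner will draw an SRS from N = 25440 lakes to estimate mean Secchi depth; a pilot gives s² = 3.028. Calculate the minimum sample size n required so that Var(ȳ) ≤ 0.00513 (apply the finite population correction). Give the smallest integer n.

Without fpc, n₀ = s²/D = 3.028/0.00513 = 590.2534.
With fpc, (1 − n/N)·s²/n ≤ D requires n ≥ n₀/(1 + n₀/N) = 590.2534/(1 + 590.2534/25440) = 576.8690.
Rounding up, n = 577.

577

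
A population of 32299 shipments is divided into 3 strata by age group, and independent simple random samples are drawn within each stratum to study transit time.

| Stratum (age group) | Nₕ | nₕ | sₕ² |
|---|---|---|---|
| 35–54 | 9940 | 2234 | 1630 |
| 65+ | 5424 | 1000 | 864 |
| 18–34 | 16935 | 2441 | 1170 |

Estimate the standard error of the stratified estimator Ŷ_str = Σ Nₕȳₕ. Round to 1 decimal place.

Var(Ŷ_str) = Σₕ Nₕ²(1 − fₕ)sₕ²/nₕ.
35–54: 9940²·(1 − 2234/9940)·1630/2234 = 5.5888162 × 10^7.
65+: 5424²·(1 − 1000/5424)·864/1000 = 2.073235 × 10^7.
18–34: 16935²·(1 − 2441/16935)·1170/2441 = 1.1764989 × 10^8.
Sum = 1.942704 × 10^8.
SE = √(1.942704 × 10^8) = 13938.1.

13938.1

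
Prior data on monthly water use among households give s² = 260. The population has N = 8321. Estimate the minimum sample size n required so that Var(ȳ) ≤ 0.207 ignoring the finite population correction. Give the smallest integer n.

1257

Without fpc, n₀ = s²/D = 260/0.207 = 1256.0386.
Rounding up, n = 1257.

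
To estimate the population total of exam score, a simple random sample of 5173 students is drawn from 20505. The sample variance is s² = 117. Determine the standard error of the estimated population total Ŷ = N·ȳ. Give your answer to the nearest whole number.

2667

Var(Ŷ) = N²·Var(ȳ) = N²·(1 − n/N)·s²/n.
f = 5173/20505 = 0.25227993; Var(ȳ) = 0.74772007·117/5173 = 0.016911511.
Var(Ŷ) = 20505² · 0.016911511 = 7.1105298 × 10^6.
SE(Ŷ) = √(7.1105298 × 10^6) = 2667.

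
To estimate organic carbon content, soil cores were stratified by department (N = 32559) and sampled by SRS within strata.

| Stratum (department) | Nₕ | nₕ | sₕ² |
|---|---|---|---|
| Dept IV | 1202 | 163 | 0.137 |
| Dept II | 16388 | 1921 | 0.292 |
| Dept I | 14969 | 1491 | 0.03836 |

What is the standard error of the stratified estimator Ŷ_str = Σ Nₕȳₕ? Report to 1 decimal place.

205.6

Var(Ŷ_str) = Σₕ Nₕ²(1 − fₕ)sₕ²/nₕ.
Dept IV: 1202²·(1 − 163/1202)·0.137/163 = 1049.6705.
Dept II: 16388²·(1 − 1921/16388)·0.292/1921 = 36037.937.
Dept I: 14969²·(1 − 1491/14969)·0.03836/1491 = 5190.6195.
Sum = 42278.227.
SE = √(42278.227) = 205.6.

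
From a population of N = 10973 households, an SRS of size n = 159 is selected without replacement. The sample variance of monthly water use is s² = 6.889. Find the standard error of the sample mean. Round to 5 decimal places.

0.20664

Under SRS without replacement, Var(ȳ) = (1 − f)·s²/n with f = n/N = 159/10973 = 0.01449011.
Var(ȳ) = (1 − 0.01449011)·6.889/159 = 0.98550989·0.043327044 = 0.04269923.
SE(ȳ) = √(0.04269923) = 0.20664.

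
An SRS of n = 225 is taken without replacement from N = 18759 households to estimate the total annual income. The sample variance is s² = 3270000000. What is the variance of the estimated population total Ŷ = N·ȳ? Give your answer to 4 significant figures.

Var(Ŷ) = N²·Var(ȳ) = N²·(1 − n/N)·s²/n.
f = 225/18759 = 0.01199424; Var(ȳ) = 0.98800576·3270000000/225 = 1.4359017 × 10^7.
Var(Ŷ) = 18759² · (1.4359017 × 10^7) = 5.0529392 × 10^15.

5.053 × 10^15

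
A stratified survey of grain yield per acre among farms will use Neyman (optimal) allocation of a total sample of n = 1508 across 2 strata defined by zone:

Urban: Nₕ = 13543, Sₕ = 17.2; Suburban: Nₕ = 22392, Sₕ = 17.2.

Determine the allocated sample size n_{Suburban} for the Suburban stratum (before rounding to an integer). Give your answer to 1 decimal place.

939.7

Neyman allocation: nₕ = n·NₕSₕ / Σⱼ NⱼSⱼ.
Σ NⱼSⱼ = 13543·17.2 + 22392·17.2 = 618082.
n_{Suburban} = 1508·22392·17.2 / 618082 = 939.7.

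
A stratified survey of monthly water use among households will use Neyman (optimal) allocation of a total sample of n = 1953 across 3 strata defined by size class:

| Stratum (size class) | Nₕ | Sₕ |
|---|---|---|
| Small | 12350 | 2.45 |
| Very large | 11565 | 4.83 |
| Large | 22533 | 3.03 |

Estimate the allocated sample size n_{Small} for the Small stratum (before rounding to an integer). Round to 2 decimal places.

382.75

Neyman allocation: nₕ = n·NₕSₕ / Σⱼ NⱼSⱼ.
Σ NⱼSⱼ = 12350·2.45 + 11565·4.83 + 22533·3.03 = 154391.44.
n_{Small} = 1953·12350·2.45 / 154391.44 = 382.75.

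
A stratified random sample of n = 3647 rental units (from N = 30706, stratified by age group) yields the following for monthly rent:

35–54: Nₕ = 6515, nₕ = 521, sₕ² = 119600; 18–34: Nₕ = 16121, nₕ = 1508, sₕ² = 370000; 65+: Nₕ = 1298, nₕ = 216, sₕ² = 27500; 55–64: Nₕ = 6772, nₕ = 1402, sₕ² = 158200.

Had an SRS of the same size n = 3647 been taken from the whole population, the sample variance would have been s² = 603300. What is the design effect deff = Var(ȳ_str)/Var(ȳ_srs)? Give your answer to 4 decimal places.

0.5169

Var(ȳ_str) = Σ Wₕ²(1−fₕ)sₕ²/nₕ with Wₕ = Nₕ/30706:
  35–54: (6515/30706)²·(1−521/6515)·119600/521 = 9.5077581
  18–34: (16121/30706)²·(1−1508/16121)·370000/1508 = 61.303498
  65+: (1298/30706)²·(1−216/1298)·27500/216 = 0.18964195
  55–64: (6772/30706)²·(1−1402/6772)·158200/1402 = 4.3521435
  → Var(ȳ_str) = 75.353042.
Var(ȳ_srs) = (1 − 3647/30706)·603300/3647 = 145.77601.
deff = 75.353042 / 145.77601 = 0.5169.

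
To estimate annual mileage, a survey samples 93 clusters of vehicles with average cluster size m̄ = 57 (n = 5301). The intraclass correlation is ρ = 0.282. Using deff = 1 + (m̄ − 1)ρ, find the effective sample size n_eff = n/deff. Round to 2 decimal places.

deff = 1 + (57 − 1)·0.282 = 1 + 15.792 = 16.792.
n_eff = 5301 / 16.792 = 315.69.

315.69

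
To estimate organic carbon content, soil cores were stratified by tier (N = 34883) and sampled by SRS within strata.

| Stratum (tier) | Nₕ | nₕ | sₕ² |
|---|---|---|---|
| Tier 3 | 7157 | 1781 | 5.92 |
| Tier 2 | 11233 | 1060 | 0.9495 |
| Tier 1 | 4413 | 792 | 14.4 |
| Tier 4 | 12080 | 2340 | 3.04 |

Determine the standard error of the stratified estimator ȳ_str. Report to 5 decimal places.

0.02353

Var(ȳ_str) = Σₕ Wₕ²(1 − fₕ)sₕ²/nₕ with Wₕ = Nₕ/N, N = 34883.
Tier 3: Wₕ = 0.20517157; term = 0.20517157²·(1 − 0.24884728)·5.92/1781 = 1.0510428 × 10^-4.
Tier 2: Wₕ = 0.32201932; term = 0.32201932²·(1 − 0.09436482)·0.9495/1060 = 8.4121353 × 10^-5.
Tier 1: Wₕ = 0.12650861; term = 0.12650861²·(1 − 0.17946975)·14.4/792 = 2.3876579 × 10^-4.
Tier 4: Wₕ = 0.34630049; term = 0.34630049²·(1 − 0.19370861)·3.04/2340 = 1.2561918 × 10^-4.
Sum = 5.536106 × 10^-4.
SE = √(5.536106 × 10^-4) = 0.02353.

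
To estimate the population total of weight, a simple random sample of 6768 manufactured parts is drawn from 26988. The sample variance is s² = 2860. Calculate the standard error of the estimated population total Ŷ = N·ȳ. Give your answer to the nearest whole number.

15185

Var(Ŷ) = N²·Var(ȳ) = N²·(1 − n/N)·s²/n.
f = 6768/26988 = 0.25077812; Var(ȳ) = 0.74922188·2860/6768 = 0.31660381.
Var(Ŷ) = 26988² · 0.31660381 = 2.3059906 × 10^8.
SE(Ŷ) = √(2.3059906 × 10^8) = 15185.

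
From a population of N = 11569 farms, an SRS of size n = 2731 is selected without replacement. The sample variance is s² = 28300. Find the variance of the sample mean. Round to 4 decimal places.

7.9163

Under SRS without replacement, Var(ȳ) = (1 − f)·s²/n with f = n/N = 2731/11569 = 0.23606189.
Var(ȳ) = (1 − 0.23606189)·28300/2731 = 0.76393811·10.362505 = 7.9163122.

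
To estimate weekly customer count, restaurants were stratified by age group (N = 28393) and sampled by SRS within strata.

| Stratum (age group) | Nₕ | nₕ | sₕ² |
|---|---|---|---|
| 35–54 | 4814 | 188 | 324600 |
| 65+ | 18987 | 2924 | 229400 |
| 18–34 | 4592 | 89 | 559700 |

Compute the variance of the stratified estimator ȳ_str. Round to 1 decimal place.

238.7

Var(ȳ_str) = Σₕ Wₕ²(1 − fₕ)sₕ²/nₕ with Wₕ = Nₕ/N, N = 28393.
35–54: Wₕ = 0.16954883; term = 0.16954883²·(1 − 0.03905276)·324600/188 = 47.695765.
65+: Wₕ = 0.66872116; term = 0.66872116²·(1 − 0.15400011)·229400/2924 = 29.680861.
18–34: Wₕ = 0.16173000; term = 0.16173000²·(1 − 0.01938153)·559700/89 = 161.30453.
Sum = 238.68116.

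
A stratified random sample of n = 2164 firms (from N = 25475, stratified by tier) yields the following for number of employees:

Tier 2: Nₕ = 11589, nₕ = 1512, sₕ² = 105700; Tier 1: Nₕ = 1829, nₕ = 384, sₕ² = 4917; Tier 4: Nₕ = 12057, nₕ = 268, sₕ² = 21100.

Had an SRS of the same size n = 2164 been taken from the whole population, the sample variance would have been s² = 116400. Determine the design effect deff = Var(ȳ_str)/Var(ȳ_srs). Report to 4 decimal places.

0.6070

Var(ȳ_str) = Σ Wₕ²(1−fₕ)sₕ²/nₕ with Wₕ = Nₕ/25475:
  Tier 2: (11589/25475)²·(1−1512/11589)·105700/1512 = 12.579751
  Tier 1: (1829/25475)²·(1−384/1829)·4917/384 = 0.052146138
  Tier 4: (12057/25475)²·(1−268/12057)·21100/268 = 17.2439
  → Var(ȳ_str) = 29.875797.
Var(ȳ_srs) = (1 − 2164/25475)·116400/2164 = 49.220094.
deff = 29.875797 / 49.220094 = 0.6070.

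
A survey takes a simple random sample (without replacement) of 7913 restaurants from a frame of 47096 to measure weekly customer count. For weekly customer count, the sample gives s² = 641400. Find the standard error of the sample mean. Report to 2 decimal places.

Under SRS without replacement, Var(ȳ) = (1 − f)·s²/n with f = n/N = 7913/47096 = 0.16801852.
Var(ȳ) = (1 − 0.16801852)·641400/7913 = 0.83198148·81.056489 = 67.437498.
SE(ȳ) = √(67.437498) = 8.21.

8.21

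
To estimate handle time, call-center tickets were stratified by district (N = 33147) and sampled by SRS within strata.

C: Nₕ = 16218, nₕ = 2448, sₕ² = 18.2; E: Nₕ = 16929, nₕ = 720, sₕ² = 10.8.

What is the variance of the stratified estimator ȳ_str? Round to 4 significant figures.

Var(ȳ_str) = Σₕ Wₕ²(1 − fₕ)sₕ²/nₕ with Wₕ = Nₕ/N, N = 33147.
C: Wₕ = 0.48927505; term = 0.48927505²·(1 − 0.15094340)·18.2/2448 = 0.0015111332.
E: Wₕ = 0.51072495; term = 0.51072495²·(1 − 0.04253057)·10.8/720 = 0.0037461946.
Sum = 0.0052573278.

0.005257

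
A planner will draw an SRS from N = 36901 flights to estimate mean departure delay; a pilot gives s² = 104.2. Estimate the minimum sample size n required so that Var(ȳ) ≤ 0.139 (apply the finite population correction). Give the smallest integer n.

Without fpc, n₀ = s²/D = 104.2/0.139 = 749.6403.
With fpc, (1 − n/N)·s²/n ≤ D requires n ≥ n₀/(1 + n₀/N) = 749.6403/(1 + 749.6403/36901) = 734.7146.
Rounding up, n = 735.

735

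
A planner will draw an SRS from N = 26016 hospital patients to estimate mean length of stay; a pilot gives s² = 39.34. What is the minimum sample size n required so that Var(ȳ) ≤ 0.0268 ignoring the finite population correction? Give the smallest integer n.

1468

Without fpc, n₀ = s²/D = 39.34/0.0268 = 1467.9104.
Rounding up, n = 1468.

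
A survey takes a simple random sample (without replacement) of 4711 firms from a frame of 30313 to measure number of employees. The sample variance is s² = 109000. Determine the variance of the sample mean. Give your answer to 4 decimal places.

19.5415

Under SRS without replacement, Var(ȳ) = (1 − f)·s²/n with f = n/N = 4711/30313 = 0.15541187.
Var(ȳ) = (1 − 0.15541187)·109000/4711 = 0.84458813·23.137338 = 19.541521.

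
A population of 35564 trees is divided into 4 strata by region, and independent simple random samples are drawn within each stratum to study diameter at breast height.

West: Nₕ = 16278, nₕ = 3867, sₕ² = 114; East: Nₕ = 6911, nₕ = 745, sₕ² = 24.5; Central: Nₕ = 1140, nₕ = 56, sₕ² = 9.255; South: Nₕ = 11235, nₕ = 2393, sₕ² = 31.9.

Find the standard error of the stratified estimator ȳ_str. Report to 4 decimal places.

Var(ȳ_str) = Σₕ Wₕ²(1 − fₕ)sₕ²/nₕ with Wₕ = Nₕ/N, N = 35564.
West: Wₕ = 0.45771004; term = 0.45771004²·(1 − 0.23755990)·114/3867 = 0.0047088765.
East: Wₕ = 0.19432572; term = 0.19432572²·(1 − 0.10779916)·24.5/745 = 0.0011079828.
Central: Wₕ = 0.03205489; term = 0.03205489²·(1 − 0.04912281)·9.255/56 = 1.6147353 × 10^-4.
South: Wₕ = 0.31590935; term = 0.31590935²·(1 − 0.21299510)·31.9/2393 = 0.0010470089.
Sum = 0.0070253417.
SE = √(0.0070253417) = 0.0838.

0.0838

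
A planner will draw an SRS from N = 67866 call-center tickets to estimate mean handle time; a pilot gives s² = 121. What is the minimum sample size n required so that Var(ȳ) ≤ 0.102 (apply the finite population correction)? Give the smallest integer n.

Without fpc, n₀ = s²/D = 121/0.102 = 1186.2745.
With fpc, (1 − n/N)·s²/n ≤ D requires n ≥ n₀/(1 + n₀/N) = 1186.2745/(1 + 1186.2745/67866) = 1165.8951.
Rounding up, n = 1166.

1166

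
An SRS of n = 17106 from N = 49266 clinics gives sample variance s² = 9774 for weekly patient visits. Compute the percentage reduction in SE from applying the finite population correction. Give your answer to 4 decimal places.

f = n/N = 17106/49266 = 0.34721715.
SE_no-fpc = √(s²/n) = 0.7558958; SE_fpc = √((1−f)s²/n) = 0.61072585.
Ratio = √(1−f) = 0.80794978. Reduction = 100·(1 − 0.80794978) = 19.2050%.

19.2050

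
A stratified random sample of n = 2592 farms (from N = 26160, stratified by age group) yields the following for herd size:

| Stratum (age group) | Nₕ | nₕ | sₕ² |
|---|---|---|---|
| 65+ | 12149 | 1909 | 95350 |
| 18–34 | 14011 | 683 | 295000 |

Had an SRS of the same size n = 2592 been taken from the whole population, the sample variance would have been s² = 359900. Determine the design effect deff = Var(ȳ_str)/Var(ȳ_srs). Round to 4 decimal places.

1.0148

Var(ȳ_str) = Σ Wₕ²(1−fₕ)sₕ²/nₕ with Wₕ = Nₕ/26160:
  65+: (12149/26160)²·(1−1909/12149)·95350/1909 = 9.0798731
  18–34: (14011/26160)²·(1−683/14011)·295000/683 = 117.85824
  → Var(ȳ_str) = 126.93811.
Var(ȳ_srs) = (1 − 2592/26160)·359900/2592 = 125.09266.
deff = 126.93811 / 125.09266 = 1.0148.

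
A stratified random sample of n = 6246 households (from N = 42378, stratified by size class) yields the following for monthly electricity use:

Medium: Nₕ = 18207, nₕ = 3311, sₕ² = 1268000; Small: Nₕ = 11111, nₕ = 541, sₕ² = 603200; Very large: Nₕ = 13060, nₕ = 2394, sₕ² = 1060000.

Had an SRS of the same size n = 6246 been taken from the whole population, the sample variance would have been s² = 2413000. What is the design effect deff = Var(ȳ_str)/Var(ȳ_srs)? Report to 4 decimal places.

0.5012

Var(ȳ_str) = Σ Wₕ²(1−fₕ)sₕ²/nₕ with Wₕ = Nₕ/42378:
  Medium: (18207/42378)²·(1−3311/18207)·1268000/3311 = 57.834531
  Small: (11111/42378)²·(1−541/11111)·603200/541 = 72.914061
  Very large: (13060/42378)²·(1−2394/13060)·1060000/2394 = 34.34358
  → Var(ȳ_str) = 165.09217.
Var(ȳ_srs) = (1 − 6246/42378)·2413000/6246 = 329.38733.
deff = 165.09217 / 329.38733 = 0.5012.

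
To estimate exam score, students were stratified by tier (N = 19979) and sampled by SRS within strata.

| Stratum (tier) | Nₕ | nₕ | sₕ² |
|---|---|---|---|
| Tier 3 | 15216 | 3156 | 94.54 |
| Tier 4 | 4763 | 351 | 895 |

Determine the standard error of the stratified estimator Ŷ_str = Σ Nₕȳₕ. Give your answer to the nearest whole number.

7686

Var(Ŷ_str) = Σₕ Nₕ²(1 − fₕ)sₕ²/nₕ.
Tier 3: 15216²·(1 − 3156/15216)·94.54/3156 = 5.4970085 × 10^6.
Tier 4: 4763²·(1 − 351/4763)·895/351 = 5.3583614 × 10^7.
Sum = 5.9080623 × 10^7.
SE = √(5.9080623 × 10^7) = 7686.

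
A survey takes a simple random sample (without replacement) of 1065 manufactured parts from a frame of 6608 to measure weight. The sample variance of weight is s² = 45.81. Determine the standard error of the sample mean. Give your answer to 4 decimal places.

Under SRS without replacement, Var(ȳ) = (1 − f)·s²/n with f = n/N = 1065/6608 = 0.16116828.
Var(ȳ) = (1 − 0.16116828)·45.81/1065 = 0.83883172·0.043014085 = 0.036081578.
SE(ȳ) = √(0.036081578) = 0.1900.

0.1900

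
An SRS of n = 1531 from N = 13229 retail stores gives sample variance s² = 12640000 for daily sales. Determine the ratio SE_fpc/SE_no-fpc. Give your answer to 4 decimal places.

f = n/N = 1531/13229 = 0.11573059.
SE_no-fpc = √(s²/n) = 90.862764; SE_fpc = √((1−f)s²/n) = 85.443345.
Ratio = √(1−f) = 0.94035600.

0.9404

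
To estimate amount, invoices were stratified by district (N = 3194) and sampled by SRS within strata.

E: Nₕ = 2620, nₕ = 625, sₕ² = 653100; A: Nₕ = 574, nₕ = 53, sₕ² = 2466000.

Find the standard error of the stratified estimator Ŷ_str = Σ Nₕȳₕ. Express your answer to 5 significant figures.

139200

Var(Ŷ_str) = Σₕ Nₕ²(1 − fₕ)sₕ²/nₕ.
E: 2620²·(1 − 625/2620)·653100/625 = 5.4619014 × 10^9.
A: 574²·(1 − 53/574)·2466000/53 = 1.3914475 × 10^10.
Sum = 1.9376376 × 10^10.
SE = √(1.9376376 × 10^10) = 139200.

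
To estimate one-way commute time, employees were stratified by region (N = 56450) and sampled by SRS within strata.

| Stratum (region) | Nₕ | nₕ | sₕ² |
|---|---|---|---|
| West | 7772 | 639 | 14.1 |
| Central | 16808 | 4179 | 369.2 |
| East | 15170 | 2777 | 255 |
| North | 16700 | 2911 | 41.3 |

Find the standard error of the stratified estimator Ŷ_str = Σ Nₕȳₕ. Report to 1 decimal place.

Var(Ŷ_str) = Σₕ Nₕ²(1 − fₕ)sₕ²/nₕ.
West: 7772²·(1 − 639/7772)·14.1/639 = 1.2232727 × 10^6.
Central: 16808²·(1 − 4179/16808)·369.2/4179 = 1.8753154 × 10^7.
East: 15170²·(1 − 2777/15170)·255/2777 = 1.72634 × 10^7.
North: 16700²·(1 − 2911/16700)·41.3/2911 = 3.2670598 × 10^6.
Sum = 4.0506887 × 10^7.
SE = √(4.0506887 × 10^7) = 6364.5.

6364.5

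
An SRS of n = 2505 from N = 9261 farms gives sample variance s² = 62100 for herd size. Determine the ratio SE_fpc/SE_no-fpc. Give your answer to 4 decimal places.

0.8541

f = n/N = 2505/9261 = 0.27048915.
SE_no-fpc = √(s²/n) = 4.9789978; SE_fpc = √((1−f)s²/n) = 4.2526321.
Ratio = √(1−f) = 0.85411407.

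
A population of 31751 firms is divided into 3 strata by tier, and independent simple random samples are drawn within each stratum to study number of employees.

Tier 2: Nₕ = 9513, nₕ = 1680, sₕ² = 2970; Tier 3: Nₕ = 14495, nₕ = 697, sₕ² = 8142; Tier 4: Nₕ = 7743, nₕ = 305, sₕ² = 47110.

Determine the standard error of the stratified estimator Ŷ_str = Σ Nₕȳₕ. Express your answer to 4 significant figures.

Var(Ŷ_str) = Σₕ Nₕ²(1 − fₕ)sₕ²/nₕ.
Tier 2: 9513²·(1 − 1680/9513)·2970/1680 = 1.3173246 × 10^8.
Tier 3: 14495²·(1 − 697/14495)·8142/697 = 2.3363219 × 10^9.
Tier 4: 7743²·(1 − 305/7743)·47110/305 = 8.8956707 × 10^9.
Sum = 1.1363725 × 10^10.
SE = √(1.1363725 × 10^10) = 106600.

106600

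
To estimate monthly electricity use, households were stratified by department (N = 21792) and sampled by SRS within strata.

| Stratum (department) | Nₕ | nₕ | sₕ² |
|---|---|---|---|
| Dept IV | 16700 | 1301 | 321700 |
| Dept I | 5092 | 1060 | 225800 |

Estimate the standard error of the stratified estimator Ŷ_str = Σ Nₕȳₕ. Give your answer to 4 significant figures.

260700

Var(Ŷ_str) = Σₕ Nₕ²(1 − fₕ)sₕ²/nₕ.
Dept IV: 16700²·(1 − 1301/16700)·321700/1301 = 6.3589111 × 10^10.
Dept I: 5092²·(1 − 1060/5092)·225800/1060 = 4.3734784 × 10^9.
Sum = 6.7962589 × 10^10.
SE = √(6.7962589 × 10^10) = 260700.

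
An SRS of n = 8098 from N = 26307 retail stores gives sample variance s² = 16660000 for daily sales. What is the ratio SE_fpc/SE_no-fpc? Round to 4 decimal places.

0.8320

f = n/N = 8098/26307 = 0.30782681.
SE_no-fpc = √(s²/n) = 45.357448; SE_fpc = √((1−f)s²/n) = 37.736012.
Ratio = √(1−f) = 0.83196946.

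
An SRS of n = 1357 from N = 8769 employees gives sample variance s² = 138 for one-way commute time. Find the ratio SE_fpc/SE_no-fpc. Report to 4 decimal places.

0.9194

f = n/N = 1357/8769 = 0.15474969.
SE_no-fpc = √(s²/n) = 0.3188964; SE_fpc = √((1−f)s²/n) = 0.29318537.
Ratio = √(1−f) = 0.91937496.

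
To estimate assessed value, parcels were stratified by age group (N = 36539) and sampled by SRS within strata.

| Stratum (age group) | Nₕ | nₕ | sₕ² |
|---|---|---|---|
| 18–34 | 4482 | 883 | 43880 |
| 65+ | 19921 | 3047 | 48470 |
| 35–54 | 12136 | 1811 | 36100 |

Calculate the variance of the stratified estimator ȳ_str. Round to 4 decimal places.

6.4764

Var(ȳ_str) = Σₕ Wₕ²(1 − fₕ)sₕ²/nₕ with Wₕ = Nₕ/N, N = 36539.
18–34: Wₕ = 0.12266346; term = 0.12266346²·(1 − 0.19701026)·43880/883 = 0.60040776.
65+: Wₕ = 0.54519828; term = 0.54519828²·(1 − 0.15295417)·48470/3047 = 4.0051283.
35–54: Wₕ = 0.33213826; term = 0.33213826²·(1 − 0.14922544)·36100/1811 = 1.870859.
Sum = 6.4763951.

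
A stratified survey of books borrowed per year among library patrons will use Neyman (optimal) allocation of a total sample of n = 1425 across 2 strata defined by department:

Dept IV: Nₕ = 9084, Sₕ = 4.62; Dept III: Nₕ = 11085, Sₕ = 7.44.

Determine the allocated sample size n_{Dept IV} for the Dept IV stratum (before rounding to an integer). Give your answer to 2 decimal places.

480.59

Neyman allocation: nₕ = n·NₕSₕ / Σⱼ NⱼSⱼ.
Σ NⱼSⱼ = 9084·4.62 + 11085·7.44 = 124440.48.
n_{Dept IV} = 1425·9084·4.62 / 124440.48 = 480.59.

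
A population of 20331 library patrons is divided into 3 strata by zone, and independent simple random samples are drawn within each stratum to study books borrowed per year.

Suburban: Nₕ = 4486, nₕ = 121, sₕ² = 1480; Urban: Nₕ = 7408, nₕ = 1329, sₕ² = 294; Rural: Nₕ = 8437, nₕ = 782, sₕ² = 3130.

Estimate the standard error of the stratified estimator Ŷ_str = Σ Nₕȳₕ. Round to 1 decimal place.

22538.3

Var(Ŷ_str) = Σₕ Nₕ²(1 − fₕ)sₕ²/nₕ.
Suburban: 4486²·(1 − 121/4486)·1480/121 = 2.3950791 × 10^8.
Urban: 7408²·(1 − 1329/7408)·294/1329 = 9.9622048 × 10^6.
Rural: 8437²·(1 − 782/8437)·3130/782 = 2.5850612 × 10^8.
Sum = 5.0797623 × 10^8.
SE = √(5.0797623 × 10^8) = 22538.3.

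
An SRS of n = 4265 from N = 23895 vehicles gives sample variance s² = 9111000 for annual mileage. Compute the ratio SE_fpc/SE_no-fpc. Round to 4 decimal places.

0.9064

f = n/N = 4265/23895 = 0.17848922.
SE_no-fpc = √(s²/n) = 46.219315; SE_fpc = √((1−f)s²/n) = 41.891908.
Ratio = √(1−f) = 0.90637232.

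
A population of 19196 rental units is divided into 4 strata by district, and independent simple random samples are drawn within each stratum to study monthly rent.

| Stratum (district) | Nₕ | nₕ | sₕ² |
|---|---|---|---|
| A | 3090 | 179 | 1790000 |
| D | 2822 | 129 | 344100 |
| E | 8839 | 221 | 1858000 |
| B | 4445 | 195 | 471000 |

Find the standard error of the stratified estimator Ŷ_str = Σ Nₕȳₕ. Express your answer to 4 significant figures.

Var(Ŷ_str) = Σₕ Nₕ²(1 − fₕ)sₕ²/nₕ.
A: 3090²·(1 − 179/3090)·1790000/179 = 8.99499 × 10^10.
D: 2822²·(1 − 129/2822)·344100/129 = 2.0271614 × 10^10.
E: 8839²·(1 − 221/8839)·1858000/221 = 6.4041731 × 10^11.
B: 4445²·(1 − 195/4445)·471000/195 = 4.5629635 × 10^10.
Sum = 7.9626846 × 10^11.
SE = √(7.9626846 × 10^11) = 892300.

892300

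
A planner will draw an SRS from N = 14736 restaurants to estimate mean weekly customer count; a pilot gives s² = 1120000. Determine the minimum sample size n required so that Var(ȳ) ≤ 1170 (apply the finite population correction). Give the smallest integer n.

Without fpc, n₀ = s²/D = 1120000/1170 = 957.2650.
With fpc, (1 − n/N)·s²/n ≤ D requires n ≥ n₀/(1 + n₀/N) = 957.2650/(1 + 957.2650/14736) = 898.8733.
Rounding up, n = 899.

899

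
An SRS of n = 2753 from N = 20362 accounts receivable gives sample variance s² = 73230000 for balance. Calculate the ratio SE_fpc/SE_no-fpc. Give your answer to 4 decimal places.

0.9299

f = n/N = 2753/20362 = 0.13520283.
SE_no-fpc = √(s²/n) = 163.09529; SE_fpc = √((1−f)s²/n) = 151.6696.
Ratio = √(1−f) = 0.92994471.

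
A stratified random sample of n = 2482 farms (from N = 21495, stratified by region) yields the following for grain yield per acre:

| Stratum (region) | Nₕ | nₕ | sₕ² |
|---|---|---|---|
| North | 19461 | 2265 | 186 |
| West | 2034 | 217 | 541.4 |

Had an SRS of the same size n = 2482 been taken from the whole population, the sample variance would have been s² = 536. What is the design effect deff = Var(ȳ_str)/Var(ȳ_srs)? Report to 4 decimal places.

0.4159

Var(ȳ_str) = Σ Wₕ²(1−fₕ)sₕ²/nₕ with Wₕ = Nₕ/21495:
  North: (19461/21495)²·(1−2265/19461)·186/2265 = 0.059478832
  West: (2034/21495)²·(1−217/2034)·541.4/217 = 0.019956735
  → Var(ȳ_str) = 0.079435567.
Var(ȳ_srs) = (1 − 2482/21495)·536/2482 = 0.19101884.
deff = 0.079435567 / 0.19101884 = 0.4159.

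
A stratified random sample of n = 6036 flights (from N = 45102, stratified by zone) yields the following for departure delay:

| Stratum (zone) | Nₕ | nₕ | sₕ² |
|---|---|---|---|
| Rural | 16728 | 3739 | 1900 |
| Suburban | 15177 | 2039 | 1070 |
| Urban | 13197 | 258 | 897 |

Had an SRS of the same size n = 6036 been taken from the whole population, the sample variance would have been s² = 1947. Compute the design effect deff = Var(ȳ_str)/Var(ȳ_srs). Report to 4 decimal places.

1.4229

Var(ȳ_str) = Σ Wₕ²(1−fₕ)sₕ²/nₕ with Wₕ = Nₕ/45102:
  Rural: (16728/45102)²·(1−3739/16728)·1900/3739 = 0.054278304
  Suburban: (15177/45102)²·(1−2039/15177)·1070/2039 = 0.051438719
  Urban: (13197/45102)²·(1−258/13197)·897/258 = 0.29184823
  → Var(ȳ_str) = 0.39756525.
Var(ȳ_srs) = (1 − 6036/45102)·1947/6036 = 0.27939579.
deff = 0.39756525 / 0.27939579 = 1.4229.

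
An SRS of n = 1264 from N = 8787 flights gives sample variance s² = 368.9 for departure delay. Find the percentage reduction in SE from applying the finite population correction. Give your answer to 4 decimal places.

7.4716

f = n/N = 1264/8787 = 0.14384887.
SE_no-fpc = √(s²/n) = 0.5402326; SE_fpc = √((1−f)s²/n) = 0.49986877.
Ratio = √(1−f) = 0.92528435. Reduction = 100·(1 − 0.92528435) = 7.4716%.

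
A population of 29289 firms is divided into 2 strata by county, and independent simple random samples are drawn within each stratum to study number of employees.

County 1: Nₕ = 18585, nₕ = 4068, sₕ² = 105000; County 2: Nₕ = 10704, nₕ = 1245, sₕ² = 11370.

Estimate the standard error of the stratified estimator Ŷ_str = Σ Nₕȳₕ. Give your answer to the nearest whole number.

88817

Var(Ŷ_str) = Σₕ Nₕ²(1 − fₕ)sₕ²/nₕ.
County 1: 18585²·(1 − 4068/18585)·105000/4068 = 6.9638242 × 10^9.
County 2: 10704²·(1 − 1245/10704)·11370/1245 = 9.2466078 × 10^8.
Sum = 7.888485 × 10^9.
SE = √(7.888485 × 10^9) = 88817.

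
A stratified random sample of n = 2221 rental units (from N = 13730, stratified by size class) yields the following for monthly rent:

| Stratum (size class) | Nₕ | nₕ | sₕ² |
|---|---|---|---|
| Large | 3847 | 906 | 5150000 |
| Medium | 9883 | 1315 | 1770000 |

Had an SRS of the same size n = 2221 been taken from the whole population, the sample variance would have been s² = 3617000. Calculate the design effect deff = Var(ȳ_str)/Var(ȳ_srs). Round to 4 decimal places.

0.6928

Var(ȳ_str) = Σ Wₕ²(1−fₕ)sₕ²/nₕ with Wₕ = Nₕ/13730:
  Large: (3847/13730)²·(1−906/3847)·5150000/906 = 341.15769
  Medium: (9883/13730)²·(1−1315/9883)·1770000/1315 = 604.60912
  → Var(ȳ_str) = 945.76681.
Var(ȳ_srs) = (1 − 2221/13730)·3617000/2221 = 1365.108.
deff = 945.76681 / 1365.108 = 0.6928.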